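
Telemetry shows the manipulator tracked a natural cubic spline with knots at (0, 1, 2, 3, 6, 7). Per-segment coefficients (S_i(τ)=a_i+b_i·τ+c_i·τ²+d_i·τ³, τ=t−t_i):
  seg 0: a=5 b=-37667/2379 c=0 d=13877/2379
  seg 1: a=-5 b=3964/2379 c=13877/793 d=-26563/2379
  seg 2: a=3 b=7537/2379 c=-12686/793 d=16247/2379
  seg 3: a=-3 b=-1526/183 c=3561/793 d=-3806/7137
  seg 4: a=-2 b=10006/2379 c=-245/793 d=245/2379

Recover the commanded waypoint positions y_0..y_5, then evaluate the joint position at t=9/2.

y_0 = S_0(0) = a_0 = 5
y_1 = S_1(0) = a_1 = -5
y_2 = S_2(0) = a_2 = 3
y_3 = S_3(0) = a_3 = -3
y_4 = S_4(0) = a_4 = -2
y_5 = S_4(1) = 2
t_q=9/2 is in segment 3 (τ=3/2); S_3(τ)=-5713/793

y_0=5 y_1=-5 y_2=3 y_3=-3 y_4=-2 y_5=2
S(9/2) = -5713/793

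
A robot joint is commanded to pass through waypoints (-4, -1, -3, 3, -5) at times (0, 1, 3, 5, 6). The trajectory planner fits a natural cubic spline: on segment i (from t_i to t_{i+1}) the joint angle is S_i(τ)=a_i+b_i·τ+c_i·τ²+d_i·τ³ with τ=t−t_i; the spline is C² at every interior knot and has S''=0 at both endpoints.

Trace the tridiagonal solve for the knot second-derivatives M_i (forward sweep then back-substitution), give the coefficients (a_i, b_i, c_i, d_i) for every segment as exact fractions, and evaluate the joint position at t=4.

Δ: Δ0=3, Δ1=-1, Δ2=3, Δ3=-8
row 1: diag=6, rhs=-24; c'=1/3, d'=-4
row 2: denom=8−2·1/3=22/3; d'=(24−2·-4)/(22/3)=48/11
row 3: denom=6−2·3/11=60/11; d'=(-66−2·48/11)/(60/11)=-137/10
back: M3=-137/10
back: M2=48/11−3/11·-137/10=81/10
back: M1=-4−1/3·81/10=-67/10
M: M0=0, M1=-67/10, M2=81/10, M3=-137/10, M4=0
seg 0: a=-4, c=M0/2=0, d=(M1−M0)/(6·1)=-67/60, b=Δ0−h0·(2M0+M1)/6=247/60
seg 1: a=-1, c=M1/2=-67/20, d=(M2−M1)/(6·2)=37/30, b=Δ1−h1·(2M1+M2)/6=23/30
seg 2: a=-3, c=M2/2=81/20, d=(M3−M2)/(6·2)=-109/60, b=Δ2−h2·(2M2+M3)/6=13/6
seg 3: a=3, c=M3/2=-137/20, d=(M4−M3)/(6·1)=137/60, b=Δ3−h3·(2M3+M4)/6=-103/30
t_q=4 → seg 2, τ=1; S=-3+13/6·τ+81/20·τ²+-109/60·τ³=7/5

  seg 0: a=-4 b=247/60 c=0 d=-67/60
  seg 1: a=-1 b=23/30 c=-67/20 d=37/30
  seg 2: a=-3 b=13/6 c=81/20 d=-109/60
  seg 3: a=3 b=-103/30 c=-137/20 d=137/60
S(4) = 7/5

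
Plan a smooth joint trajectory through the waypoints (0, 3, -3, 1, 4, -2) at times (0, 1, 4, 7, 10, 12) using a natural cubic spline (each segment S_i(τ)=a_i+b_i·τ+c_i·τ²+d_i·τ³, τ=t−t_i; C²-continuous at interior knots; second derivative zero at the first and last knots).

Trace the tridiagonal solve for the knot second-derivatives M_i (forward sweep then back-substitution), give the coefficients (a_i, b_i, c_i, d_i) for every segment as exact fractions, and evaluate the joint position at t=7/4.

Δ: Δ0=3, Δ1=-2, Δ2=4/3, Δ3=1, Δ4=-3
row 1: diag=8, rhs=-30; c'=3/8, d'=-15/4
row 2: denom=12−3·3/8=87/8; d'=(20−3·-15/4)/(87/8)=250/87
row 3: denom=12−3·8/29=324/29; d'=(-2−3·250/87)/(324/29)=-77/81
row 4: denom=10−3·29/108=331/36; d'=(-24−3·-77/81)/(331/36)=-2284/993
back: M4=-2284/993
back: M3=-77/81−29/108·-2284/993=-992/2979
back: M2=250/87−8/29·-992/2979=8834/2979
back: M1=-15/4−3/8·8834/2979=-4828/993
M: M0=0, M1=-4828/993, M2=8834/2979, M3=-992/2979, M4=-2284/993, M5=0
seg 0: a=0, c=M0/2=0, d=(M1−M0)/(6·1)=-2414/2979, b=Δ0−h0·(2M0+M1)/6=11351/2979
seg 1: a=3, c=M1/2=-2414/993, d=(M2−M1)/(6·3)=11659/26811, b=Δ1−h1·(2M1+M2)/6=4109/2979
seg 2: a=-3, c=M2/2=4417/2979, d=(M3−M2)/(6·3)=-4913/26811, b=Δ2−h2·(2M2+M3)/6=-4366/2979
seg 3: a=1, c=M3/2=-496/2979, d=(M4−M3)/(6·3)=-2930/26811, b=Δ3−h3·(2M3+M4)/6=7397/2979
seg 4: a=4, c=M4/2=-1142/993, d=(M5−M4)/(6·2)=571/2979, b=Δ4−h4·(2M4+M5)/6=-4369/2979
t_q=7/4 → seg 1, τ=3/4; S=3+4109/2979·τ+-2414/993·τ²+11659/26811·τ³=60385/21184

  seg 0: a=0 b=11351/2979 c=0 d=-2414/2979
  seg 1: a=3 b=4109/2979 c=-2414/993 d=11659/26811
  seg 2: a=-3 b=-4366/2979 c=4417/2979 d=-4913/26811
  seg 3: a=1 b=7397/2979 c=-496/2979 d=-2930/26811
  seg 4: a=4 b=-4369/2979 c=-1142/993 d=571/2979
S(7/4) = 60385/21184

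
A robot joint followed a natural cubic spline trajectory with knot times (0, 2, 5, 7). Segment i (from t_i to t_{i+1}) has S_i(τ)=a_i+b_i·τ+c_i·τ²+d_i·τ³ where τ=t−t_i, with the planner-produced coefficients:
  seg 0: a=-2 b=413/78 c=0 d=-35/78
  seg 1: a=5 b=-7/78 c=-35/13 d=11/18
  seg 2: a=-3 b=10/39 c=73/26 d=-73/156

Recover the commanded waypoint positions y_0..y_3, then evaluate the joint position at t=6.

y_0=-2 y_1=5 y_2=-3 y_3=5
S(6) = -21/52

y_0 = S_0(0) = a_0 = -2
y_1 = S_1(0) = a_1 = 5
y_2 = S_2(0) = a_2 = -3
y_3 = S_2(2) = 5
t_q=6 is in segment 2 (τ=1); S_2(τ)=-21/52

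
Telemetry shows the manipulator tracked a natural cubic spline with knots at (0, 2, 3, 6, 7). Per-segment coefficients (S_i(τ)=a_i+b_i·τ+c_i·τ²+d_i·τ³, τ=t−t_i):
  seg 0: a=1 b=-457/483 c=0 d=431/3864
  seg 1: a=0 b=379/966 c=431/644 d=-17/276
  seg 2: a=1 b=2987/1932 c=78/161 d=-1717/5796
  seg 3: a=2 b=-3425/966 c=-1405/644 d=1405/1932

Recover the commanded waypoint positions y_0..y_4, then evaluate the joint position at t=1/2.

y_0 = S_0(0) = a_0 = 1
y_1 = S_1(0) = a_1 = 0
y_2 = S_2(0) = a_2 = 1
y_3 = S_3(0) = a_3 = 2
y_4 = S_3(1) = -3
t_q=1/2 is in segment 0 (τ=1/2); S_0(τ)=5573/10304

y_0=1 y_1=0 y_2=1 y_3=2 y_4=-3
S(1/2) = 5573/10304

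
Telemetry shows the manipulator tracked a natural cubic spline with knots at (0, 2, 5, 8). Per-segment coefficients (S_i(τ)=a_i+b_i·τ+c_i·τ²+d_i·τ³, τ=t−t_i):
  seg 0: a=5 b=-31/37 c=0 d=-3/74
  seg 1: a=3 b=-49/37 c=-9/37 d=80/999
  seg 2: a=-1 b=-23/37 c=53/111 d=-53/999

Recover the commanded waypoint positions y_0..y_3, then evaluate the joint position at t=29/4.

y_0 = S_0(0) = a_0 = 5
y_1 = S_1(0) = a_1 = 3
y_2 = S_2(0) = a_2 = -1
y_3 = S_2(3) = 0
t_q=29/4 is in segment 2 (τ=9/4); S_2(τ)=-1387/2368

y_0=5 y_1=3 y_2=-1 y_3=0
S(29/4) = -1387/2368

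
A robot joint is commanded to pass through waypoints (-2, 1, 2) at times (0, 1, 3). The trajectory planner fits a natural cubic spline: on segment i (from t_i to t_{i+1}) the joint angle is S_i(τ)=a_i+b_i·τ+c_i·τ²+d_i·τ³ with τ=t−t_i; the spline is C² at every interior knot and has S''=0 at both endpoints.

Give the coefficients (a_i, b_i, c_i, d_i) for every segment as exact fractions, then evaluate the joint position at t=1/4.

  seg 0: a=-2 b=41/12 c=0 d=-5/12
  seg 1: a=1 b=13/6 c=-5/4 d=5/24
S(1/4) = -295/256

Δ: Δ0=3, Δ1=1/2
row 1: diag=6, rhs=-15; c'=1/3, d'=-5/2
back: M1=-5/2
M: M0=0, M1=-5/2, M2=0
seg 0: a=-2, c=M0/2=0, d=(M1−M0)/(6·1)=-5/12, b=Δ0−h0·(2M0+M1)/6=41/12
seg 1: a=1, c=M1/2=-5/4, d=(M2−M1)/(6·2)=5/24, b=Δ1−h1·(2M1+M2)/6=13/6
t_q=1/4 → seg 0, τ=1/4; S=-2+41/12·τ+0·τ²+-5/12·τ³=-295/256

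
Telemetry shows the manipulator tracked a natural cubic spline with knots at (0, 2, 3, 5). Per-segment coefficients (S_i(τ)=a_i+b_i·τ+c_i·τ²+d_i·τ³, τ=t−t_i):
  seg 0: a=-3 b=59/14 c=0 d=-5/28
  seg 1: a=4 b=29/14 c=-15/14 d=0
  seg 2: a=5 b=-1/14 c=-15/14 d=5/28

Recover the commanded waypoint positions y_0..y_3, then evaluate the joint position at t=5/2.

y_0 = S_0(0) = a_0 = -3
y_1 = S_1(0) = a_1 = 4
y_2 = S_2(0) = a_2 = 5
y_3 = S_2(2) = 2
t_q=5/2 is in segment 1 (τ=1/2); S_1(τ)=267/56

y_0=-3 y_1=4 y_2=5 y_3=2
S(5/2) = 267/56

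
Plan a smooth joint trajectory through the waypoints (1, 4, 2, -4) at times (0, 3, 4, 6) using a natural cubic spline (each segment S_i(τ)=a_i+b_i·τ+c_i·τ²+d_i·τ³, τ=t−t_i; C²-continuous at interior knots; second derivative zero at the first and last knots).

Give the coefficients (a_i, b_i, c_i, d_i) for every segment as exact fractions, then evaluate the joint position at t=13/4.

  seg 0: a=1 b=98/47 c=0 d=-17/141
  seg 1: a=4 b=-55/47 c=-51/47 d=12/47
  seg 2: a=2 b=-121/47 c=-15/47 d=5/94
S(13/4) = 685/188

Δ: Δ0=1, Δ1=-2, Δ2=-3
row 1: diag=8, rhs=-18; c'=1/8, d'=-9/4
row 2: denom=6−1·1/8=47/8; d'=(-6−1·-9/4)/(47/8)=-30/47
back: M2=-30/47
back: M1=-9/4−1/8·-30/47=-102/47
M: M0=0, M1=-102/47, M2=-30/47, M3=0
seg 0: a=1, c=M0/2=0, d=(M1−M0)/(6·3)=-17/141, b=Δ0−h0·(2M0+M1)/6=98/47
seg 1: a=4, c=M1/2=-51/47, d=(M2−M1)/(6·1)=12/47, b=Δ1−h1·(2M1+M2)/6=-55/47
seg 2: a=2, c=M2/2=-15/47, d=(M3−M2)/(6·2)=5/94, b=Δ2−h2·(2M2+M3)/6=-121/47
t_q=13/4 → seg 1, τ=1/4; S=4+-55/47·τ+-51/47·τ²+12/47·τ³=685/188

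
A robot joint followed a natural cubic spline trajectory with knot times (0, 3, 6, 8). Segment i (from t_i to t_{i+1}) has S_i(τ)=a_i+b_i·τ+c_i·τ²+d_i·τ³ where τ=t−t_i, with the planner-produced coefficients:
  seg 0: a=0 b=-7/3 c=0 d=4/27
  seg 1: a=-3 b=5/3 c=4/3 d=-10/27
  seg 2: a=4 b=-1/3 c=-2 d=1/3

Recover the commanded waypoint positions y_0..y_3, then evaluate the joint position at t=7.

y_0=0 y_1=-3 y_2=4 y_3=-2
S(7) = 2

y_0 = S_0(0) = a_0 = 0
y_1 = S_1(0) = a_1 = -3
y_2 = S_2(0) = a_2 = 4
y_3 = S_2(2) = -2
t_q=7 is in segment 2 (τ=1); S_2(τ)=2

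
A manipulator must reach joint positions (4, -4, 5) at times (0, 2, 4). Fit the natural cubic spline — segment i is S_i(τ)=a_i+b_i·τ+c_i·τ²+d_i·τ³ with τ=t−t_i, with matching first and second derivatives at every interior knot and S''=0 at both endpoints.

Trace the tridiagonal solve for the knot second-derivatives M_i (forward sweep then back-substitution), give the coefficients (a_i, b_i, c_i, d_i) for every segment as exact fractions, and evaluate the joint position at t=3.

  seg 0: a=4 b=-49/8 c=0 d=17/32
  seg 1: a=-4 b=1/4 c=51/16 d=-17/32
S(3) = -35/32

Δ: Δ0=-4, Δ1=9/2
row 1: diag=8, rhs=51; c'=1/4, d'=51/8
back: M1=51/8
M: M0=0, M1=51/8, M2=0
seg 0: a=4, c=M0/2=0, d=(M1−M0)/(6·2)=17/32, b=Δ0−h0·(2M0+M1)/6=-49/8
seg 1: a=-4, c=M1/2=51/16, d=(M2−M1)/(6·2)=-17/32, b=Δ1−h1·(2M1+M2)/6=1/4
t_q=3 → seg 1, τ=1; S=-4+1/4·τ+51/16·τ²+-17/32·τ³=-35/32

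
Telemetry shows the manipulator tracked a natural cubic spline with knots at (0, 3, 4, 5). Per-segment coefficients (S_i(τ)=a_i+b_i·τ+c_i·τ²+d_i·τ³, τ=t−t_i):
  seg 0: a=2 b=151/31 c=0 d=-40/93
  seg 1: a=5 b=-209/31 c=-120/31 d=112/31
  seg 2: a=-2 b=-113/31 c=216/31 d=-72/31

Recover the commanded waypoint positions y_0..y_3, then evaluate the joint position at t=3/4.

y_0=2 y_1=5 y_2=-2 y_3=-1
S(3/4) = 1357/248

y_0 = S_0(0) = a_0 = 2
y_1 = S_1(0) = a_1 = 5
y_2 = S_2(0) = a_2 = -2
y_3 = S_2(1) = -1
t_q=3/4 is in segment 0 (τ=3/4); S_0(τ)=1357/248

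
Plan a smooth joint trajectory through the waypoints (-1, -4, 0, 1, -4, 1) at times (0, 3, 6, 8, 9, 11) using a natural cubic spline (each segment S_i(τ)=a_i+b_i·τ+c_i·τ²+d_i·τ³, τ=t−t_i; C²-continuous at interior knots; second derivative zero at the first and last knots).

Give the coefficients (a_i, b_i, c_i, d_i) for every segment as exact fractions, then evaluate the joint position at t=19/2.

  seg 0: a=-1 b=-10825/7194 c=0 d=3631/64746
  seg 1: a=-4 b=34/3597 c=3631/7194 d=-1369/64746
  seg 2: a=0 b=17747/7194 c=377/1199 d=-9337/14388
  seg 3: a=1 b=-2657/654 c=-8583/2398 d=9503/3597
  seg 4: a=-4 b=-23707/7194 c=10423/2398 d=-10423/14388
S(19/2) = -178473/38368

Δ: Δ0=-1, Δ1=4/3, Δ2=1/2, Δ3=-5, Δ4=5/2
row 1: diag=12, rhs=14; c'=1/4, d'=7/6
row 2: denom=10−3·1/4=37/4; d'=(-5−3·7/6)/(37/4)=-34/37
row 3: denom=6−2·8/37=206/37; d'=(-33−2·-34/37)/(206/37)=-1153/206
row 4: denom=6−1·37/206=1199/206; d'=(45−1·-1153/206)/(1199/206)=10423/1199
back: M4=10423/1199
back: M3=-1153/206−37/206·10423/1199=-8583/1199
back: M2=-34/37−8/37·-8583/1199=754/1199
back: M1=7/6−1/4·754/1199=3631/3597
M: M0=0, M1=3631/3597, M2=754/1199, M3=-8583/1199, M4=10423/1199, M5=0
seg 0: a=-1, c=M0/2=0, d=(M1−M0)/(6·3)=3631/64746, b=Δ0−h0·(2M0+M1)/6=-10825/7194
seg 1: a=-4, c=M1/2=3631/7194, d=(M2−M1)/(6·3)=-1369/64746, b=Δ1−h1·(2M1+M2)/6=34/3597
seg 2: a=0, c=M2/2=377/1199, d=(M3−M2)/(6·2)=-9337/14388, b=Δ2−h2·(2M2+M3)/6=17747/7194
seg 3: a=1, c=M3/2=-8583/2398, d=(M4−M3)/(6·1)=9503/3597, b=Δ3−h3·(2M3+M4)/6=-2657/654
seg 4: a=-4, c=M4/2=10423/2398, d=(M5−M4)/(6·2)=-10423/14388, b=Δ4−h4·(2M4+M5)/6=-23707/7194
t_q=19/2 → seg 4, τ=1/2; S=-4+-23707/7194·τ+10423/2398·τ²+-10423/14388·τ³=-178473/38368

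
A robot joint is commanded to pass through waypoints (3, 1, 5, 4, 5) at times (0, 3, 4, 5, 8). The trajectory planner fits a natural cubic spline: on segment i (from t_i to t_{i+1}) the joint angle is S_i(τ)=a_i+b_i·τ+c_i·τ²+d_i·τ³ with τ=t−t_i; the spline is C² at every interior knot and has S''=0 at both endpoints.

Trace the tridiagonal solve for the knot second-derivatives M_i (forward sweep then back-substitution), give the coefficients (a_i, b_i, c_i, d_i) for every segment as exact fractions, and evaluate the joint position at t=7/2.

  seg 0: a=3 b=-359/120 c=0 d=31/120
  seg 1: a=1 b=239/60 c=93/40 d=-277/120
  seg 2: a=5 b=41/24 c=-23/5 d=227/120
  seg 3: a=4 b=-109/60 c=43/40 d=-43/360
S(7/2) = 1051/320

Δ: Δ0=-2/3, Δ1=4, Δ2=-1, Δ3=1/3
row 1: diag=8, rhs=28; c'=1/8, d'=7/2
row 2: denom=4−1·1/8=31/8; d'=(-30−1·7/2)/(31/8)=-268/31
row 3: denom=8−1·8/31=240/31; d'=(8−1·-268/31)/(240/31)=43/20
back: M3=43/20
back: M2=-268/31−8/31·43/20=-46/5
back: M1=7/2−1/8·-46/5=93/20
M: M0=0, M1=93/20, M2=-46/5, M3=43/20, M4=0
seg 0: a=3, c=M0/2=0, d=(M1−M0)/(6·3)=31/120, b=Δ0−h0·(2M0+M1)/6=-359/120
seg 1: a=1, c=M1/2=93/40, d=(M2−M1)/(6·1)=-277/120, b=Δ1−h1·(2M1+M2)/6=239/60
seg 2: a=5, c=M2/2=-23/5, d=(M3−M2)/(6·1)=227/120, b=Δ2−h2·(2M2+M3)/6=41/24
seg 3: a=4, c=M3/2=43/40, d=(M4−M3)/(6·3)=-43/360, b=Δ3−h3·(2M3+M4)/6=-109/60
t_q=7/2 → seg 1, τ=1/2; S=1+239/60·τ+93/40·τ²+-277/120·τ³=1051/320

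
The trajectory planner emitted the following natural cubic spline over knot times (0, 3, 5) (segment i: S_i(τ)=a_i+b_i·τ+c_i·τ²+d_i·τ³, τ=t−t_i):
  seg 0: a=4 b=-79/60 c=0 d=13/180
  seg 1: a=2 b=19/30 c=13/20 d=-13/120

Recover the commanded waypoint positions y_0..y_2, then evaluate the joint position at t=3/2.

y_0 = S_0(0) = a_0 = 4
y_1 = S_1(0) = a_1 = 2
y_2 = S_1(2) = 5
t_q=3/2 is in segment 0 (τ=3/2); S_0(τ)=363/160

y_0=4 y_1=2 y_2=5
S(3/2) = 363/160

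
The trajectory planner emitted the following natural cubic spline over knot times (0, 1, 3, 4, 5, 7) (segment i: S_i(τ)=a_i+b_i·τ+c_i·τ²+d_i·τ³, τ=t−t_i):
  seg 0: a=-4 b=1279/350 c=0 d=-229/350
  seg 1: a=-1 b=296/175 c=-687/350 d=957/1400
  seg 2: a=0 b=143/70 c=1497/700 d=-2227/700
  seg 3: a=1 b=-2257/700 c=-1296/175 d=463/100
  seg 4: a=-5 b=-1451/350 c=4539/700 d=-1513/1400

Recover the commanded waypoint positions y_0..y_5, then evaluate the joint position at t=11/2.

y_0 = S_0(0) = a_0 = -4
y_1 = S_1(0) = a_1 = -1
y_2 = S_2(0) = a_2 = 0
y_3 = S_3(0) = a_3 = 1
y_4 = S_4(0) = a_4 = -5
y_5 = S_4(2) = 4
t_q=11/2 is in segment 4 (τ=1/2); S_4(τ)=-8939/1600

y_0=-4 y_1=-1 y_2=0 y_3=1 y_4=-5 y_5=4
S(11/2) = -8939/1600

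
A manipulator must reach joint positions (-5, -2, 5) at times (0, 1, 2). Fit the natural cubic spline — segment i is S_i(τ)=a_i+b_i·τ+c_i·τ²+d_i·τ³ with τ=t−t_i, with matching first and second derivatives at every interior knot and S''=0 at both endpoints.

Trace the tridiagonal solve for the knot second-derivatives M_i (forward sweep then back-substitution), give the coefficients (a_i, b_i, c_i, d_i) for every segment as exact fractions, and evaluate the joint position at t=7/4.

Δ: Δ0=3, Δ1=7
row 1: diag=4, rhs=24; c'=1/4, d'=6
back: M1=6
M: M0=0, M1=6, M2=0
seg 0: a=-5, c=M0/2=0, d=(M1−M0)/(6·1)=1, b=Δ0−h0·(2M0+M1)/6=2
seg 1: a=-2, c=M1/2=3, d=(M2−M1)/(6·1)=-1, b=Δ1−h1·(2M1+M2)/6=5
t_q=7/4 → seg 1, τ=3/4; S=-2+5·τ+3·τ²+-1·τ³=193/64

  seg 0: a=-5 b=2 c=0 d=1
  seg 1: a=-2 b=5 c=3 d=-1
S(7/4) = 193/64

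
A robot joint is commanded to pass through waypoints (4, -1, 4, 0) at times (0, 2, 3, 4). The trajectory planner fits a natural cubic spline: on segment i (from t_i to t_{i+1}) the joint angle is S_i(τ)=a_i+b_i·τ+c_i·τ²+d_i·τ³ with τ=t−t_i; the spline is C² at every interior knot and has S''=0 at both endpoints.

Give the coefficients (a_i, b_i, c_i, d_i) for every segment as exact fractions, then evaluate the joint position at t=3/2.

  seg 0: a=4 b=-271/46 c=0 d=39/46
  seg 1: a=-1 b=197/46 c=117/23 d=-201/46
  seg 2: a=4 b=31/23 c=-369/46 d=123/46
S(3/2) = -727/368

Δ: Δ0=-5/2, Δ1=5, Δ2=-4
row 1: diag=6, rhs=45; c'=1/6, d'=15/2
row 2: denom=4−1·1/6=23/6; d'=(-54−1·15/2)/(23/6)=-369/23
back: M2=-369/23
back: M1=15/2−1/6·-369/23=234/23
M: M0=0, M1=234/23, M2=-369/23, M3=0
seg 0: a=4, c=M0/2=0, d=(M1−M0)/(6·2)=39/46, b=Δ0−h0·(2M0+M1)/6=-271/46
seg 1: a=-1, c=M1/2=117/23, d=(M2−M1)/(6·1)=-201/46, b=Δ1−h1·(2M1+M2)/6=197/46
seg 2: a=4, c=M2/2=-369/46, d=(M3−M2)/(6·1)=123/46, b=Δ2−h2·(2M2+M3)/6=31/23
t_q=3/2 → seg 0, τ=3/2; S=4+-271/46·τ+0·τ²+39/46·τ³=-727/368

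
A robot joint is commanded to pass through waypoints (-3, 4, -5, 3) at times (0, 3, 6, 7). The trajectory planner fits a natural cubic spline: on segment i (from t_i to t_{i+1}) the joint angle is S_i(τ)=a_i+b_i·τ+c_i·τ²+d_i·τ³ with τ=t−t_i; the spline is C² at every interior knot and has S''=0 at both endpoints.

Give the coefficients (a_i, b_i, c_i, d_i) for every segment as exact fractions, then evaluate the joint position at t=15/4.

  seg 0: a=-3 b=430/87 c=0 d=-227/783
  seg 1: a=4 b=-251/87 c=-227/87 d=671/783
  seg 2: a=-5 b=400/87 c=148/29 d=-148/87
S(15/4) = 1355/1856

Δ: Δ0=7/3, Δ1=-3, Δ2=8
row 1: diag=12, rhs=-32; c'=1/4, d'=-8/3
row 2: denom=8−3·1/4=29/4; d'=(66−3·-8/3)/(29/4)=296/29
back: M2=296/29
back: M1=-8/3−1/4·296/29=-454/87
M: M0=0, M1=-454/87, M2=296/29, M3=0
seg 0: a=-3, c=M0/2=0, d=(M1−M0)/(6·3)=-227/783, b=Δ0−h0·(2M0+M1)/6=430/87
seg 1: a=4, c=M1/2=-227/87, d=(M2−M1)/(6·3)=671/783, b=Δ1−h1·(2M1+M2)/6=-251/87
seg 2: a=-5, c=M2/2=148/29, d=(M3−M2)/(6·1)=-148/87, b=Δ2−h2·(2M2+M3)/6=400/87
t_q=15/4 → seg 1, τ=3/4; S=4+-251/87·τ+-227/87·τ²+671/783·τ³=1355/1856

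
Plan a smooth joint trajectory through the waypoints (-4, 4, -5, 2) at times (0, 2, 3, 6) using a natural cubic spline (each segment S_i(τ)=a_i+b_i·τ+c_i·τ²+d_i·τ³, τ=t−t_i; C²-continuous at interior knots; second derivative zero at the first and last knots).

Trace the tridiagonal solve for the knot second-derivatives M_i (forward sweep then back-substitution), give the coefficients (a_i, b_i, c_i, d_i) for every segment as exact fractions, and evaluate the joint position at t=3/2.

  seg 0: a=-4 b=1256/141 c=0 d=-173/141
  seg 1: a=4 b=-820/141 c=-346/47 d=589/141
  seg 2: a=-5 b=-1129/141 c=243/47 d=-27/47
S(3/2) = 1963/376

Δ: Δ0=4, Δ1=-9, Δ2=7/3
row 1: diag=6, rhs=-78; c'=1/6, d'=-13
row 2: denom=8−1·1/6=47/6; d'=(68−1·-13)/(47/6)=486/47
back: M2=486/47
back: M1=-13−1/6·486/47=-692/47
M: M0=0, M1=-692/47, M2=486/47, M3=0
seg 0: a=-4, c=M0/2=0, d=(M1−M0)/(6·2)=-173/141, b=Δ0−h0·(2M0+M1)/6=1256/141
seg 1: a=4, c=M1/2=-346/47, d=(M2−M1)/(6·1)=589/141, b=Δ1−h1·(2M1+M2)/6=-820/141
seg 2: a=-5, c=M2/2=243/47, d=(M3−M2)/(6·3)=-27/47, b=Δ2−h2·(2M2+M3)/6=-1129/141
t_q=3/2 → seg 0, τ=3/2; S=-4+1256/141·τ+0·τ²+-173/141·τ³=1963/376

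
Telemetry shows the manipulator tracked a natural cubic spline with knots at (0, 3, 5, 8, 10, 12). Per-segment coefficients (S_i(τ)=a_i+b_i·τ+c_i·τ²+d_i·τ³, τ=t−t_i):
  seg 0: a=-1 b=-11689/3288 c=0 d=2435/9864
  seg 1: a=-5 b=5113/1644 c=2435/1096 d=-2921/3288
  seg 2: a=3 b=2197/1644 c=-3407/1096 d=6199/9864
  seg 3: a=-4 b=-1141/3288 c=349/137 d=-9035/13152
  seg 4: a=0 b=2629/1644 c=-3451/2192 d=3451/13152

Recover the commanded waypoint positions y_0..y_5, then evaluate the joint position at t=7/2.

y_0=-1 y_1=-5 y_2=3 y_3=-4 y_4=0 y_5=-1
S(7/2) = -26309/8768

y_0 = S_0(0) = a_0 = -1
y_1 = S_1(0) = a_1 = -5
y_2 = S_2(0) = a_2 = 3
y_3 = S_3(0) = a_3 = -4
y_4 = S_4(0) = a_4 = 0
y_5 = S_4(2) = -1
t_q=7/2 is in segment 1 (τ=1/2); S_1(τ)=-26309/8768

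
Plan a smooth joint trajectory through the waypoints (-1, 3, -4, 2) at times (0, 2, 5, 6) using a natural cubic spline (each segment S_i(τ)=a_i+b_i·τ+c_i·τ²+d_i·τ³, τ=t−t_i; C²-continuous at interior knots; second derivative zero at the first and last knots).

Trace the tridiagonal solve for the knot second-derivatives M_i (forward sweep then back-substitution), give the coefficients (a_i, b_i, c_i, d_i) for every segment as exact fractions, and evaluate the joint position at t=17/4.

  seg 0: a=-1 b=784/213 c=0 d=-179/426
  seg 1: a=3 b=-290/213 c=-179/71 d=52/71
  seg 2: a=-4 b=700/213 c=289/71 d=-289/213
S(17/4) = -2547/568

Δ: Δ0=2, Δ1=-7/3, Δ2=6
row 1: diag=10, rhs=-26; c'=3/10, d'=-13/5
row 2: denom=8−3·3/10=71/10; d'=(50−3·-13/5)/(71/10)=578/71
back: M2=578/71
back: M1=-13/5−3/10·578/71=-358/71
M: M0=0, M1=-358/71, M2=578/71, M3=0
seg 0: a=-1, c=M0/2=0, d=(M1−M0)/(6·2)=-179/426, b=Δ0−h0·(2M0+M1)/6=784/213
seg 1: a=3, c=M1/2=-179/71, d=(M2−M1)/(6·3)=52/71, b=Δ1−h1·(2M1+M2)/6=-290/213
seg 2: a=-4, c=M2/2=289/71, d=(M3−M2)/(6·1)=-289/213, b=Δ2−h2·(2M2+M3)/6=700/213
t_q=17/4 → seg 1, τ=9/4; S=3+-290/213·τ+-179/71·τ²+52/71·τ³=-2547/568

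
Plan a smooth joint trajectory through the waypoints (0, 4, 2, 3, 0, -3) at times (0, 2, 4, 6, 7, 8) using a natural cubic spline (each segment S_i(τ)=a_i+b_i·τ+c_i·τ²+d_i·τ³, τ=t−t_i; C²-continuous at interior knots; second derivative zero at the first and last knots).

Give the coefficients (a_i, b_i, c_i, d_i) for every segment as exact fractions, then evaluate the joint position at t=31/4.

Δ: Δ0=2, Δ1=-1, Δ2=1/2, Δ3=-3, Δ4=-3
row 1: diag=8, rhs=-18; c'=1/4, d'=-9/4
row 2: denom=8−2·1/4=15/2; d'=(9−2·-9/4)/(15/2)=9/5
row 3: denom=6−2·4/15=82/15; d'=(-21−2·9/5)/(82/15)=-9/2
row 4: denom=4−1·15/82=313/82; d'=(0−1·-9/2)/(313/82)=369/313
back: M4=369/313
back: M3=-9/2−15/82·369/313=-1476/313
back: M2=9/5−4/15·-1476/313=957/313
back: M1=-9/4−1/4·957/313=-1887/626
M: M0=0, M1=-1887/626, M2=957/313, M3=-1476/313, M4=369/313, M5=0
seg 0: a=0, c=M0/2=0, d=(M1−M0)/(6·2)=-629/2504, b=Δ0−h0·(2M0+M1)/6=1881/626
seg 1: a=4, c=M1/2=-1887/1252, d=(M2−M1)/(6·2)=1267/2504, b=Δ1−h1·(2M1+M2)/6=-3/313
seg 2: a=2, c=M2/2=957/626, d=(M3−M2)/(6·2)=-811/1252, b=Δ2−h2·(2M2+M3)/6=21/626
seg 3: a=3, c=M3/2=-738/313, d=(M4−M3)/(6·1)=615/626, b=Δ3−h3·(2M3+M4)/6=-1017/626
seg 4: a=0, c=M4/2=369/626, d=(M5−M4)/(6·1)=-123/626, b=Δ4−h4·(2M4+M5)/6=-1062/313
t_q=31/4 → seg 4, τ=3/4; S=0+-1062/313·τ+369/626·τ²+-123/626·τ³=-91989/40064

  seg 0: a=0 b=1881/626 c=0 d=-629/2504
  seg 1: a=4 b=-3/313 c=-1887/1252 d=1267/2504
  seg 2: a=2 b=21/626 c=957/626 d=-811/1252
  seg 3: a=3 b=-1017/626 c=-738/313 d=615/626
  seg 4: a=0 b=-1062/313 c=369/626 d=-123/626
S(31/4) = -91989/40064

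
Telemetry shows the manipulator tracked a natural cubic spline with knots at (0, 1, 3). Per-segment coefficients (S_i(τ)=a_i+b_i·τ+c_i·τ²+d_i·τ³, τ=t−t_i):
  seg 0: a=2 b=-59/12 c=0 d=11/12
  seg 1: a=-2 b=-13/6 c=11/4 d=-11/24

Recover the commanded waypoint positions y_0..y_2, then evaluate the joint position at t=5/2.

y_0=2 y_1=-2 y_2=1
S(5/2) = -39/64

y_0 = S_0(0) = a_0 = 2
y_1 = S_1(0) = a_1 = -2
y_2 = S_1(2) = 1
t_q=5/2 is in segment 1 (τ=3/2); S_1(τ)=-39/64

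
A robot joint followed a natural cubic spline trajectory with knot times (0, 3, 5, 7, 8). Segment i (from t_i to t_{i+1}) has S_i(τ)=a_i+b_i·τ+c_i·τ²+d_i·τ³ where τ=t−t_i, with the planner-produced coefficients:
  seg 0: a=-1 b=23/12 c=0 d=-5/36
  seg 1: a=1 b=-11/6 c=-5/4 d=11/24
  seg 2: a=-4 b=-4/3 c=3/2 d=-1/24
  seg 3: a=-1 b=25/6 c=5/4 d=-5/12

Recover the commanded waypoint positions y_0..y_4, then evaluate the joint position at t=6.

y_0 = S_0(0) = a_0 = -1
y_1 = S_1(0) = a_1 = 1
y_2 = S_2(0) = a_2 = -4
y_3 = S_3(0) = a_3 = -1
y_4 = S_3(1) = 4
t_q=6 is in segment 2 (τ=1); S_2(τ)=-31/8

y_0=-1 y_1=1 y_2=-4 y_3=-1 y_4=4
S(6) = -31/8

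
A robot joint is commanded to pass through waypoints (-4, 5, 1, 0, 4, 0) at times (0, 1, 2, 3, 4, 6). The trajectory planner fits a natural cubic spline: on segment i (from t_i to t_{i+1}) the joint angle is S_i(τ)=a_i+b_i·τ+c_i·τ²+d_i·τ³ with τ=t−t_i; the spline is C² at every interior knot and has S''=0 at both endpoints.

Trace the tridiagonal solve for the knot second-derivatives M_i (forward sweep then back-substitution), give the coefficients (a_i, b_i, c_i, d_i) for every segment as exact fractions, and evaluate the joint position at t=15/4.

Δ: Δ0=9, Δ1=-4, Δ2=-1, Δ3=4, Δ4=-2
row 1: diag=4, rhs=-78; c'=1/4, d'=-39/2
row 2: denom=4−1·1/4=15/4; d'=(18−1·-39/2)/(15/4)=10
row 3: denom=4−1·4/15=56/15; d'=(30−1·10)/(56/15)=75/14
row 4: denom=6−1·15/56=321/56; d'=(-36−1·75/14)/(321/56)=-772/107
back: M4=-772/107
back: M3=75/14−15/56·-772/107=780/107
back: M2=10−4/15·780/107=862/107
back: M1=-39/2−1/4·862/107=-2302/107
M: M0=0, M1=-2302/107, M2=862/107, M3=780/107, M4=-772/107, M5=0
seg 0: a=-4, c=M0/2=0, d=(M1−M0)/(6·1)=-1151/321, b=Δ0−h0·(2M0+M1)/6=4040/321
seg 1: a=5, c=M1/2=-1151/107, d=(M2−M1)/(6·1)=1582/321, b=Δ1−h1·(2M1+M2)/6=587/321
seg 2: a=1, c=M2/2=431/107, d=(M3−M2)/(6·1)=-41/321, b=Δ2−h2·(2M2+M3)/6=-1573/321
seg 3: a=0, c=M3/2=390/107, d=(M4−M3)/(6·1)=-776/321, b=Δ3−h3·(2M3+M4)/6=890/321
seg 4: a=4, c=M4/2=-386/107, d=(M5−M4)/(6·2)=193/321, b=Δ4−h4·(2M4+M5)/6=902/321
t_q=15/4 → seg 3, τ=3/4; S=0+890/321·τ+390/107·τ²+-776/321·τ³=1331/428

  seg 0: a=-4 b=4040/321 c=0 d=-1151/321
  seg 1: a=5 b=587/321 c=-1151/107 d=1582/321
  seg 2: a=1 b=-1573/321 c=431/107 d=-41/321
  seg 3: a=0 b=890/321 c=390/107 d=-776/321
  seg 4: a=4 b=902/321 c=-386/107 d=193/321
S(15/4) = 1331/428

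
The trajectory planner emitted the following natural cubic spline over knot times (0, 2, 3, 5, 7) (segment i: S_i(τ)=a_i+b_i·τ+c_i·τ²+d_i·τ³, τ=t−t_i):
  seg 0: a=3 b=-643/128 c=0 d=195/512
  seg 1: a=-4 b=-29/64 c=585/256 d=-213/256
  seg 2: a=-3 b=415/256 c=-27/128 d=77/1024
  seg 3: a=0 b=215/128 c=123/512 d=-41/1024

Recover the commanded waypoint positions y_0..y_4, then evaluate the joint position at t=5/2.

y_0 = S_0(0) = a_0 = 3
y_1 = S_1(0) = a_1 = -4
y_2 = S_2(0) = a_2 = -3
y_3 = S_3(0) = a_3 = 0
y_4 = S_3(2) = 4
t_q=5/2 is in segment 1 (τ=1/2); S_1(τ)=-7699/2048

y_0=3 y_1=-4 y_2=-3 y_3=0 y_4=4
S(5/2) = -7699/2048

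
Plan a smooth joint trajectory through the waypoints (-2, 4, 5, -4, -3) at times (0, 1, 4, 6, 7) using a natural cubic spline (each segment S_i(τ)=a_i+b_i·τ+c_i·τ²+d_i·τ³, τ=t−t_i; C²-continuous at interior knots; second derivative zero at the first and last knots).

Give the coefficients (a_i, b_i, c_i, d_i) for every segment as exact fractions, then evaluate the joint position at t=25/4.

  seg 0: a=-2 b=3842/591 c=0 d=-296/591
  seg 1: a=4 b=2954/591 c=-296/197 d=-31/1773
  seg 2: a=5 b=-2653/591 c=-327/197 d=3911/4728
  seg 3: a=-4 b=-1421/1182 c=2603/788 d=-2603/2364
S(25/4) = -207341/50432

Δ: Δ0=6, Δ1=1/3, Δ2=-9/2, Δ3=1
row 1: diag=8, rhs=-34; c'=3/8, d'=-17/4
row 2: denom=10−3·3/8=71/8; d'=(-29−3·-17/4)/(71/8)=-130/71
row 3: denom=6−2·16/71=394/71; d'=(33−2·-130/71)/(394/71)=2603/394
back: M3=2603/394
back: M2=-130/71−16/71·2603/394=-654/197
back: M1=-17/4−3/8·-654/197=-592/197
M: M0=0, M1=-592/197, M2=-654/197, M3=2603/394, M4=0
seg 0: a=-2, c=M0/2=0, d=(M1−M0)/(6·1)=-296/591, b=Δ0−h0·(2M0+M1)/6=3842/591
seg 1: a=4, c=M1/2=-296/197, d=(M2−M1)/(6·3)=-31/1773, b=Δ1−h1·(2M1+M2)/6=2954/591
seg 2: a=5, c=M2/2=-327/197, d=(M3−M2)/(6·2)=3911/4728, b=Δ2−h2·(2M2+M3)/6=-2653/591
seg 3: a=-4, c=M3/2=2603/788, d=(M4−M3)/(6·1)=-2603/2364, b=Δ3−h3·(2M3+M4)/6=-1421/1182
t_q=25/4 → seg 3, τ=1/4; S=-4+-1421/1182·τ+2603/788·τ²+-2603/2364·τ³=-207341/50432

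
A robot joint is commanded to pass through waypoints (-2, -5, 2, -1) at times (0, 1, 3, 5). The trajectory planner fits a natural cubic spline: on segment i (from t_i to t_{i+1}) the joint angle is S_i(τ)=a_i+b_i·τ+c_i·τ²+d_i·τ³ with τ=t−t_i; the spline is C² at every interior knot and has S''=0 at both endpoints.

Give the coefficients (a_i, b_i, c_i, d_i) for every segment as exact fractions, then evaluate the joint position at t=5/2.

  seg 0: a=-2 b=-97/22 c=0 d=31/22
  seg 1: a=-5 b=-2/11 c=93/22 d=-105/88
  seg 2: a=2 b=53/22 c=-129/44 d=43/88
S(5/2) = 149/704

Δ: Δ0=-3, Δ1=7/2, Δ2=-3/2
row 1: diag=6, rhs=39; c'=1/3, d'=13/2
row 2: denom=8−2·1/3=22/3; d'=(-30−2·13/2)/(22/3)=-129/22
back: M2=-129/22
back: M1=13/2−1/3·-129/22=93/11
M: M0=0, M1=93/11, M2=-129/22, M3=0
seg 0: a=-2, c=M0/2=0, d=(M1−M0)/(6·1)=31/22, b=Δ0−h0·(2M0+M1)/6=-97/22
seg 1: a=-5, c=M1/2=93/22, d=(M2−M1)/(6·2)=-105/88, b=Δ1−h1·(2M1+M2)/6=-2/11
seg 2: a=2, c=M2/2=-129/44, d=(M3−M2)/(6·2)=43/88, b=Δ2−h2·(2M2+M3)/6=53/22
t_q=5/2 → seg 1, τ=3/2; S=-5+-2/11·τ+93/22·τ²+-105/88·τ³=149/704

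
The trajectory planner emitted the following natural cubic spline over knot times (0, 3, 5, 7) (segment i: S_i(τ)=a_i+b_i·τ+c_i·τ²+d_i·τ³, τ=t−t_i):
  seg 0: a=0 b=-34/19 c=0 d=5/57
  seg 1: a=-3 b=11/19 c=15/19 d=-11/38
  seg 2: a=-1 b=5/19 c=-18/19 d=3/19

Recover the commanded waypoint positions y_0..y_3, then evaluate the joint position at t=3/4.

y_0 = S_0(0) = a_0 = 0
y_1 = S_1(0) = a_1 = -3
y_2 = S_2(0) = a_2 = -1
y_3 = S_2(2) = -3
t_q=3/4 is in segment 0 (τ=3/4); S_0(τ)=-1587/1216

y_0=0 y_1=-3 y_2=-1 y_3=-3
S(3/4) = -1587/1216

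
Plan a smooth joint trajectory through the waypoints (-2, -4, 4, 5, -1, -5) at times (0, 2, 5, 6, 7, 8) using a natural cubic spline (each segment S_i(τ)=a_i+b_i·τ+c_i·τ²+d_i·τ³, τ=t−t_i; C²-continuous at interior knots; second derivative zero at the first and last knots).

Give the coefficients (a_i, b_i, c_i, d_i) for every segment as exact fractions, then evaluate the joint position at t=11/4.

  seg 0: a=-2 b=-5537/3075 c=0 d=1231/6150
  seg 1: a=-4 b=1849/3075 c=1231/1025 d=-1576/9225
  seg 2: a=4 b=9823/3075 c=-69/205 d=-5713/3075
  seg 3: a=5 b=-9386/3075 c=-6058/1025 d=1822/615
  seg 4: a=-1 b=-18404/3075 c=3052/1025 d=-3052/3075
S(11/4) = -48307/16400

Δ: Δ0=-1, Δ1=8/3, Δ2=1, Δ3=-6, Δ4=-4
row 1: diag=10, rhs=22; c'=3/10, d'=11/5
row 2: denom=8−3·3/10=71/10; d'=(-10−3·11/5)/(71/10)=-166/71
row 3: denom=4−1·10/71=274/71; d'=(-42−1·-166/71)/(274/71)=-1408/137
row 4: denom=4−1·71/274=1025/274; d'=(12−1·-1408/137)/(1025/274)=6104/1025
back: M4=6104/1025
back: M3=-1408/137−71/274·6104/1025=-12116/1025
back: M2=-166/71−10/71·-12116/1025=-138/205
back: M1=11/5−3/10·-138/205=2462/1025
M: M0=0, M1=2462/1025, M2=-138/205, M3=-12116/1025, M4=6104/1025, M5=0
seg 0: a=-2, c=M0/2=0, d=(M1−M0)/(6·2)=1231/6150, b=Δ0−h0·(2M0+M1)/6=-5537/3075
seg 1: a=-4, c=M1/2=1231/1025, d=(M2−M1)/(6·3)=-1576/9225, b=Δ1−h1·(2M1+M2)/6=1849/3075
seg 2: a=4, c=M2/2=-69/205, d=(M3−M2)/(6·1)=-5713/3075, b=Δ2−h2·(2M2+M3)/6=9823/3075
seg 3: a=5, c=M3/2=-6058/1025, d=(M4−M3)/(6·1)=1822/615, b=Δ3−h3·(2M3+M4)/6=-9386/3075
seg 4: a=-1, c=M4/2=3052/1025, d=(M5−M4)/(6·1)=-3052/3075, b=Δ4−h4·(2M4+M5)/6=-18404/3075
t_q=11/4 → seg 1, τ=3/4; S=-4+1849/3075·τ+1231/1025·τ²+-1576/9225·τ³=-48307/16400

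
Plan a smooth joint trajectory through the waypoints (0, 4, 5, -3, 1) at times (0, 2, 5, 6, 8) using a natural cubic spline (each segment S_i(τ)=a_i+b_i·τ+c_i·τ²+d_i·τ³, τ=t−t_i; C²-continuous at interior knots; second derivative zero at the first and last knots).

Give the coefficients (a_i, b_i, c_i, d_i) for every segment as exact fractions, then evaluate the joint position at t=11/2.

  seg 0: a=0 b=943/624 c=0 d=305/2496
  seg 1: a=4 b=929/312 c=305/416 d=-155/288
  seg 2: a=5 b=-8929/1248 c=-855/208 d=4075/1248
  seg 3: a=-3 b=-1741/312 c=2365/416 d=-2365/2496
S(11/2) = 2673/3328

Δ: Δ0=2, Δ1=1/3, Δ2=-8, Δ3=2
row 1: diag=10, rhs=-10; c'=3/10, d'=-1
row 2: denom=8−3·3/10=71/10; d'=(-50−3·-1)/(71/10)=-470/71
row 3: denom=6−1·10/71=416/71; d'=(60−1·-470/71)/(416/71)=2365/208
back: M3=2365/208
back: M2=-470/71−10/71·2365/208=-855/104
back: M1=-1−3/10·-855/104=305/208
M: M0=0, M1=305/208, M2=-855/104, M3=2365/208, M4=0
seg 0: a=0, c=M0/2=0, d=(M1−M0)/(6·2)=305/2496, b=Δ0−h0·(2M0+M1)/6=943/624
seg 1: a=4, c=M1/2=305/416, d=(M2−M1)/(6·3)=-155/288, b=Δ1−h1·(2M1+M2)/6=929/312
seg 2: a=5, c=M2/2=-855/208, d=(M3−M2)/(6·1)=4075/1248, b=Δ2−h2·(2M2+M3)/6=-8929/1248
seg 3: a=-3, c=M3/2=2365/416, d=(M4−M3)/(6·2)=-2365/2496, b=Δ3−h3·(2M3+M4)/6=-1741/312
t_q=11/2 → seg 2, τ=1/2; S=5+-8929/1248·τ+-855/208·τ²+4075/1248·τ³=2673/3328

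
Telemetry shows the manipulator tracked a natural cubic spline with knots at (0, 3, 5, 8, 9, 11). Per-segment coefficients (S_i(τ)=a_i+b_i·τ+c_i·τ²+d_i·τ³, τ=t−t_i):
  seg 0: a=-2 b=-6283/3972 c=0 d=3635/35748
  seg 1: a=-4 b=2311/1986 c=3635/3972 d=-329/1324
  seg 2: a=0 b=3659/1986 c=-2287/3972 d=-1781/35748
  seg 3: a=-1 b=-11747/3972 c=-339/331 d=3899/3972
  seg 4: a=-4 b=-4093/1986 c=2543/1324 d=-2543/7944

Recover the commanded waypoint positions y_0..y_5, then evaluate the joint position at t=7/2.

y_0=-2 y_1=-4 y_2=0 y_3=-1 y_4=-4 y_5=-3
S(7/2) = -34111/10592

y_0 = S_0(0) = a_0 = -2
y_1 = S_1(0) = a_1 = -4
y_2 = S_2(0) = a_2 = 0
y_3 = S_3(0) = a_3 = -1
y_4 = S_4(0) = a_4 = -4
y_5 = S_4(2) = -3
t_q=7/2 is in segment 1 (τ=1/2); S_1(τ)=-34111/10592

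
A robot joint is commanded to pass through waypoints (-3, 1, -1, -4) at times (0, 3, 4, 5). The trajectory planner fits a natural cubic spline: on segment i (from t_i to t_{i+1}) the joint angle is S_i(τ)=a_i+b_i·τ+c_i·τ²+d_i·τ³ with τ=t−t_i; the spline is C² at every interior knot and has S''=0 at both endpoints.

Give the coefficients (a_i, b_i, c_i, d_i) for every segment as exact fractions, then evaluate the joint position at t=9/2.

  seg 0: a=-3 b=235/93 c=0 d=-37/279
  seg 1: a=1 b=-98/93 c=-37/31 d=23/93
  seg 2: a=-1 b=-251/93 c=-14/31 d=14/93
S(9/2) = -303/124

Δ: Δ0=4/3, Δ1=-2, Δ2=-3
row 1: diag=8, rhs=-20; c'=1/8, d'=-5/2
row 2: denom=4−1·1/8=31/8; d'=(-6−1·-5/2)/(31/8)=-28/31
back: M2=-28/31
back: M1=-5/2−1/8·-28/31=-74/31
M: M0=0, M1=-74/31, M2=-28/31, M3=0
seg 0: a=-3, c=M0/2=0, d=(M1−M0)/(6·3)=-37/279, b=Δ0−h0·(2M0+M1)/6=235/93
seg 1: a=1, c=M1/2=-37/31, d=(M2−M1)/(6·1)=23/93, b=Δ1−h1·(2M1+M2)/6=-98/93
seg 2: a=-1, c=M2/2=-14/31, d=(M3−M2)/(6·1)=14/93, b=Δ2−h2·(2M2+M3)/6=-251/93
t_q=9/2 → seg 2, τ=1/2; S=-1+-251/93·τ+-14/31·τ²+14/93·τ³=-303/124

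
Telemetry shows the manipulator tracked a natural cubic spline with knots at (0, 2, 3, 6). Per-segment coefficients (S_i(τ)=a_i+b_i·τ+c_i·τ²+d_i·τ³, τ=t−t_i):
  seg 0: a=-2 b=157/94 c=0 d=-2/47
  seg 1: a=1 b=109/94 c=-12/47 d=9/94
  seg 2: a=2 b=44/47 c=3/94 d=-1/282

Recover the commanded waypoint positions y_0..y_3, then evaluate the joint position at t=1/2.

y_0 = S_0(0) = a_0 = -2
y_1 = S_1(0) = a_1 = 1
y_2 = S_2(0) = a_2 = 2
y_3 = S_2(3) = 5
t_q=1/2 is in segment 0 (τ=1/2); S_0(τ)=-55/47

y_0=-2 y_1=1 y_2=2 y_3=5
S(1/2) = -55/47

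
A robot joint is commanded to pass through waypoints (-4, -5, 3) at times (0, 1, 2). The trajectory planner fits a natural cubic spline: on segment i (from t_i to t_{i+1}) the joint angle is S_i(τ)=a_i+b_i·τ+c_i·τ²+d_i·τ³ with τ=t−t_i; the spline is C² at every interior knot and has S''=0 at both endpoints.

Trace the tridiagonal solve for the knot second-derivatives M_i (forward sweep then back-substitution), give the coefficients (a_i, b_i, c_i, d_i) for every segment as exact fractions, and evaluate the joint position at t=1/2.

Δ: Δ0=-1, Δ1=8
row 1: diag=4, rhs=54; c'=1/4, d'=27/2
back: M1=27/2
M: M0=0, M1=27/2, M2=0
seg 0: a=-4, c=M0/2=0, d=(M1−M0)/(6·1)=9/4, b=Δ0−h0·(2M0+M1)/6=-13/4
seg 1: a=-5, c=M1/2=27/4, d=(M2−M1)/(6·1)=-9/4, b=Δ1−h1·(2M1+M2)/6=7/2
t_q=1/2 → seg 0, τ=1/2; S=-4+-13/4·τ+0·τ²+9/4·τ³=-171/32

  seg 0: a=-4 b=-13/4 c=0 d=9/4
  seg 1: a=-5 b=7/2 c=27/4 d=-9/4
S(1/2) = -171/32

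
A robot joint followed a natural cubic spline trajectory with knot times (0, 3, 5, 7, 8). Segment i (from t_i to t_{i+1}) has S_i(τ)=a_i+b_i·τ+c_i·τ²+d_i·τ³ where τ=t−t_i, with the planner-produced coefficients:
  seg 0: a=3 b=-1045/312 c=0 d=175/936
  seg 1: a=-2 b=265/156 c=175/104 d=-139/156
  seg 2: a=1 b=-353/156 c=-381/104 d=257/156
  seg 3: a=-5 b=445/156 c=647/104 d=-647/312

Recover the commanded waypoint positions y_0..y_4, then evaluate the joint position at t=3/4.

y_0 = S_0(0) = a_0 = 3
y_1 = S_1(0) = a_1 = -2
y_2 = S_2(0) = a_2 = 1
y_3 = S_3(0) = a_3 = -5
y_4 = S_3(1) = 2
t_q=3/4 is in segment 0 (τ=3/4); S_0(τ)=3773/6656

y_0=3 y_1=-2 y_2=1 y_3=-5 y_4=2
S(3/4) = 3773/6656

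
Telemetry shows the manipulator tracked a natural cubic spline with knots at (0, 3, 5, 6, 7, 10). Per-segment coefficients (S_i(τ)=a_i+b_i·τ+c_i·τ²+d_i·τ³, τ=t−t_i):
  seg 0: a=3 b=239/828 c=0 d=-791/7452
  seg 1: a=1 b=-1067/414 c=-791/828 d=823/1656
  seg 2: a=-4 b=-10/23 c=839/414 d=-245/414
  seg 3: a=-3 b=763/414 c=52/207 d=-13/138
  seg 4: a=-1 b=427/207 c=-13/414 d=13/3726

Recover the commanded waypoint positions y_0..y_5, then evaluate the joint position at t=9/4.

y_0=3 y_1=1 y_2=-4 y_3=-3 y_4=-1 y_5=5
S(9/4) = 14369/5888

y_0 = S_0(0) = a_0 = 3
y_1 = S_1(0) = a_1 = 1
y_2 = S_2(0) = a_2 = -4
y_3 = S_3(0) = a_3 = -3
y_4 = S_4(0) = a_4 = -1
y_5 = S_4(3) = 5
t_q=9/4 is in segment 0 (τ=9/4); S_0(τ)=14369/5888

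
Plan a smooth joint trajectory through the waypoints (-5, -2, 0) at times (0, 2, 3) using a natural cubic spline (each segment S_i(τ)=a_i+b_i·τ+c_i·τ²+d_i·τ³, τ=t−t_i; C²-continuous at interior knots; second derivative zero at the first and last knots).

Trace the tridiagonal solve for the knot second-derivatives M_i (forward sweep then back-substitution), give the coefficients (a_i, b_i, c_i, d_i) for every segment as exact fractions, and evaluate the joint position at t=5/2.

  seg 0: a=-5 b=4/3 c=0 d=1/24
  seg 1: a=-2 b=11/6 c=1/4 d=-1/12
S(5/2) = -33/32

Δ: Δ0=3/2, Δ1=2
row 1: diag=6, rhs=3; c'=1/6, d'=1/2
back: M1=1/2
M: M0=0, M1=1/2, M2=0
seg 0: a=-5, c=M0/2=0, d=(M1−M0)/(6·2)=1/24, b=Δ0−h0·(2M0+M1)/6=4/3
seg 1: a=-2, c=M1/2=1/4, d=(M2−M1)/(6·1)=-1/12, b=Δ1−h1·(2M1+M2)/6=11/6
t_q=5/2 → seg 1, τ=1/2; S=-2+11/6·τ+1/4·τ²+-1/12·τ³=-33/32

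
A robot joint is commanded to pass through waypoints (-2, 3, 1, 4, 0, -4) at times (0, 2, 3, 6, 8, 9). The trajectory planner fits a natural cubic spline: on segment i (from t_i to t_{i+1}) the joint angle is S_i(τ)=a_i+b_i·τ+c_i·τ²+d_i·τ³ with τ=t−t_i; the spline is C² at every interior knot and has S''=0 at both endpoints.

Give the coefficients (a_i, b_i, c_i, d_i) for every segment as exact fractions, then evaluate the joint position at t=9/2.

  seg 0: a=-2 b=2434/577 c=0 d=-1983/4616
  seg 1: a=3 b=-1081/1154 c=-5949/2308 d=3495/2308
  seg 2: a=1 b=-3575/2308 c=1134/577 d=-2575/6924
  seg 3: a=4 b=233/1154 c=-3189/2308 d=81/577
  seg 4: a=0 b=-4201/1154 c=-1245/2308 d=415/2308
S(9/2) = 34037/18464

Δ: Δ0=5/2, Δ1=-2, Δ2=1, Δ3=-2, Δ4=-4
row 1: diag=6, rhs=-27; c'=1/6, d'=-9/2
row 2: denom=8−1·1/6=47/6; d'=(18−1·-9/2)/(47/6)=135/47
row 3: denom=10−3·18/47=416/47; d'=(-18−3·135/47)/(416/47)=-1251/416
row 4: denom=6−2·47/208=577/104; d'=(-12−2·-1251/416)/(577/104)=-1245/1154
back: M4=-1245/1154
back: M3=-1251/416−47/208·-1245/1154=-3189/1154
back: M2=135/47−18/47·-3189/1154=2268/577
back: M1=-9/2−1/6·2268/577=-5949/1154
M: M0=0, M1=-5949/1154, M2=2268/577, M3=-3189/1154, M4=-1245/1154, M5=0
seg 0: a=-2, c=M0/2=0, d=(M1−M0)/(6·2)=-1983/4616, b=Δ0−h0·(2M0+M1)/6=2434/577
seg 1: a=3, c=M1/2=-5949/2308, d=(M2−M1)/(6·1)=3495/2308, b=Δ1−h1·(2M1+M2)/6=-1081/1154
seg 2: a=1, c=M2/2=1134/577, d=(M3−M2)/(6·3)=-2575/6924, b=Δ2−h2·(2M2+M3)/6=-3575/2308
seg 3: a=4, c=M3/2=-3189/2308, d=(M4−M3)/(6·2)=81/577, b=Δ3−h3·(2M3+M4)/6=233/1154
seg 4: a=0, c=M4/2=-1245/2308, d=(M5−M4)/(6·1)=415/2308, b=Δ4−h4·(2M4+M5)/6=-4201/1154
t_q=9/2 → seg 2, τ=3/2; S=1+-3575/2308·τ+1134/577·τ²+-2575/6924·τ³=34037/18464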